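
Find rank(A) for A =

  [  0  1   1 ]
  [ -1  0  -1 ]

rank = 2

R1 <-> R2
  [ -1  0  -1 ]
  [  0  1   1 ]
R1 -> -1·R1
  [ 1  0  1 ]
  [ 0  1  1 ]
The reduced form has 2 nonzero rows.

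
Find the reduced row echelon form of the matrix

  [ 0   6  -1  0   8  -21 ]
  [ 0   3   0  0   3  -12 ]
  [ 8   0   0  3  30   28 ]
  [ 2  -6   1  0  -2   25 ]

R1 <-> R3
  [ 8   0   0  3  30   28 ]
  [ 0   3   0  0   3  -12 ]
  [ 0   6  -1  0   8  -21 ]
  [ 2  -6   1  0  -2   25 ]
R1 -> 1/8·R1
  [ 1   0   0  3/8  15/4  7/2 ]
  [ 0   3   0    0     3  -12 ]
  [ 0   6  -1    0     8  -21 ]
  [ 2  -6   1    0    -2   25 ]
R4 -> R4 − 2·R1
  [ 1   0   0   3/8   15/4  7/2 ]
  [ 0   3   0     0      3  -12 ]
  [ 0   6  -1     0      8  -21 ]
  [ 0  -6   1  -3/4  -19/2   18 ]
R2 -> 1/3·R2
  [ 1   0   0   3/8   15/4  7/2 ]
  [ 0   1   0     0      1   -4 ]
  [ 0   6  -1     0      8  -21 ]
  [ 0  -6   1  -3/4  -19/2   18 ]
R3 -> R3 − 6·R2
  [ 1   0   0   3/8   15/4  7/2 ]
  [ 0   1   0     0      1   -4 ]
  [ 0   0  -1     0      2    3 ]
  [ 0  -6   1  -3/4  -19/2   18 ]
R4 -> R4 + 6·R2
  [ 1  0   0   3/8  15/4  7/2 ]
  [ 0  1   0     0     1   -4 ]
  [ 0  0  -1     0     2    3 ]
  [ 0  0   1  -3/4  -7/2   -6 ]
R3 -> -1·R3
  [ 1  0  0   3/8  15/4  7/2 ]
  [ 0  1  0     0     1   -4 ]
  [ 0  0  1     0    -2   -3 ]
  [ 0  0  1  -3/4  -7/2   -6 ]
R4 -> R4 − R3
  [ 1  0  0   3/8  15/4  7/2 ]
  [ 0  1  0     0     1   -4 ]
  [ 0  0  1     0    -2   -3 ]
  [ 0  0  0  -3/4  -3/2   -3 ]
R4 -> -4/3·R4
  [ 1  0  0  3/8  15/4  7/2 ]
  [ 0  1  0    0     1   -4 ]
  [ 0  0  1    0    -2   -3 ]
  [ 0  0  0    1     2    4 ]
R1 -> R1 − 3/8·R4
  [ 1  0  0  0   3   2 ]
  [ 0  1  0  0   1  -4 ]
  [ 0  0  1  0  -2  -3 ]
  [ 0  0  0  1   2   4 ]

[[1, 0, 0, 0, 3, 2], [0, 1, 0, 0, 1, -4], [0, 0, 1, 0, -2, -3], [0, 0, 0, 1, 2, 4]]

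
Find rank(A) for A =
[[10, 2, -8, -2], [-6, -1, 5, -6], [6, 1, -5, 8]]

rank = 3

ρ1 ← 1/10·ρ1
  [  1  1/5  -4/5  -1/5 ]
  [ -6   -1     5    -6 ]
  [  6    1    -5     8 ]
ρ2 ← ρ2 + 6·ρ1
  [ 1  1/5  -4/5   -1/5 ]
  [ 0  1/5   1/5  -36/5 ]
  [ 6    1    -5      8 ]
ρ3 ← ρ3 − 6·ρ1
  [ 1   1/5  -4/5   -1/5 ]
  [ 0   1/5   1/5  -36/5 ]
  [ 0  -1/5  -1/5   46/5 ]
ρ2 ← 5·ρ2
  [ 1   1/5  -4/5  -1/5 ]
  [ 0     1     1   -36 ]
  [ 0  -1/5  -1/5  46/5 ]
ρ3 ← ρ3 + 1/5·ρ2
  [ 1  1/5  -4/5  -1/5 ]
  [ 0    1     1   -36 ]
  [ 0    0     0     2 ]
ρ3 ← 1/2·ρ3
  [ 1  1/5  -4/5  -1/5 ]
  [ 0    1     1   -36 ]
  [ 0    0     0     1 ]
ρ2 ← ρ2 + 36·ρ3
  [ 1  1/5  -4/5  -1/5 ]
  [ 0    1     1     0 ]
  [ 0    0     0     1 ]
ρ1 ← ρ1 + 1/5·ρ3
  [ 1  1/5  -4/5  0 ]
  [ 0    1     1  0 ]
  [ 0    0     0  1 ]
ρ1 ← ρ1 − 1/5·ρ2
  [ 1  0  -1  0 ]
  [ 0  1   1  0 ]
  [ 0  0   0  1 ]
The reduced form has 3 nonzero rows.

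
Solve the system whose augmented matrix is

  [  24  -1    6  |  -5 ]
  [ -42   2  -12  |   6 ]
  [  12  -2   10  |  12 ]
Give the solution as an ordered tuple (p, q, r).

R1 -> 1/24·R1
R2 -> R2 + 42·R1
R3 -> R3 − 12·R1
R2 -> 4·R2
R3 -> R3 + 3/2·R2
R3 -> -1/2·R3
R2 -> R2 + 6·R3
R1 -> R1 − 1/4·R3
R1 -> R1 + 1/24·R2
Reading off the last column: p = -2/3, q = -5, r = 1.

(-2/3, -5, 1)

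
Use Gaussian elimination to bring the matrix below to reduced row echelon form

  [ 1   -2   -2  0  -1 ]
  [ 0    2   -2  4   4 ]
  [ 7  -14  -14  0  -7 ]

ρ3 := ρ3 − 7·ρ1
  [ 1  -2  -2  0  -1 ]
  [ 0   2  -2  4   4 ]
  [ 0   0   0  0   0 ]
ρ2 := 1/2·ρ2
  [ 1  -2  -2  0  -1 ]
  [ 0   1  -1  2   2 ]
  [ 0   0   0  0   0 ]
ρ1 := ρ1 + 2·ρ2
  [ 1  0  -4  4  3 ]
  [ 0  1  -1  2  2 ]
  [ 0  0   0  0  0 ]

[[1, 0, -4, 4, 3], [0, 1, -1, 2, 2], [0, 0, 0, 0, 0]]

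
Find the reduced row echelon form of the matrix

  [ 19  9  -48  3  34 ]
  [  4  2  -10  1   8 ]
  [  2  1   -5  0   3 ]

R1 -> 1/19·R1
  [ 1  9/19  -48/19  3/19  34/19 ]
  [ 4     2     -10     1      8 ]
  [ 2     1      -5     0      3 ]
R2 -> R2 − 4·R1
  [ 1  9/19  -48/19  3/19  34/19 ]
  [ 0  2/19    2/19  7/19  16/19 ]
  [ 2     1      -5     0      3 ]
R3 -> R3 − 2·R1
  [ 1  9/19  -48/19   3/19   34/19 ]
  [ 0  2/19    2/19   7/19   16/19 ]
  [ 0  1/19    1/19  -6/19  -11/19 ]
R2 -> 19/2·R2
  [ 1  9/19  -48/19   3/19   34/19 ]
  [ 0     1       1    7/2       8 ]
  [ 0  1/19    1/19  -6/19  -11/19 ]
R3 -> R3 − 1/19·R2
  [ 1  9/19  -48/19  3/19  34/19 ]
  [ 0     1       1   7/2      8 ]
  [ 0     0       0  -1/2     -1 ]
R3 -> -2·R3
  [ 1  9/19  -48/19  3/19  34/19 ]
  [ 0     1       1   7/2      8 ]
  [ 0     0       0     1      2 ]
R2 -> R2 − 7/2·R3
  [ 1  9/19  -48/19  3/19  34/19 ]
  [ 0     1       1     0      1 ]
  [ 0     0       0     1      2 ]
R1 -> R1 − 3/19·R3
  [ 1  9/19  -48/19  0  28/19 ]
  [ 0     1       1  0      1 ]
  [ 0     0       0  1      2 ]
R1 -> R1 − 9/19·R2
  [ 1  0  -3  0  1 ]
  [ 0  1   1  0  1 ]
  [ 0  0   0  1  2 ]

[[1, 0, -3, 0, 1], [0, 1, 1, 0, 1], [0, 0, 0, 1, 2]]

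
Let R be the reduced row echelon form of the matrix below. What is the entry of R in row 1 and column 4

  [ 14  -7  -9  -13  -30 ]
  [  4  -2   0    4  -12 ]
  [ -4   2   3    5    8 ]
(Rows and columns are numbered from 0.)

R1 := 1/14·R1
  [  1  -1/2  -9/14  -13/14  -15/7 ]
  [  4    -2      0       4    -12 ]
  [ -4     2      3       5      8 ]
R2 := R2 − 4·R1
  [  1  -1/2  -9/14  -13/14  -15/7 ]
  [  0     0   18/7    54/7  -24/7 ]
  [ -4     2      3       5      8 ]
R3 := R3 + 4·R1
  [ 1  -1/2  -9/14  -13/14  -15/7 ]
  [ 0     0   18/7    54/7  -24/7 ]
  [ 0     0    3/7     9/7   -4/7 ]
R2 := 7/18·R2
  [ 1  -1/2  -9/14  -13/14  -15/7 ]
  [ 0     0      1       3   -4/3 ]
  [ 0     0    3/7     9/7   -4/7 ]
R3 := R3 − 3/7·R2
  [ 1  -1/2  -9/14  -13/14  -15/7 ]
  [ 0     0      1       3   -4/3 ]
  [ 0     0      0       0      0 ]
R1 := R1 + 9/14·R2
  [ 1  -1/2  0  1    -3 ]
  [ 0     0  1  3  -4/3 ]
  [ 0     0  0  0     0 ]

-4/3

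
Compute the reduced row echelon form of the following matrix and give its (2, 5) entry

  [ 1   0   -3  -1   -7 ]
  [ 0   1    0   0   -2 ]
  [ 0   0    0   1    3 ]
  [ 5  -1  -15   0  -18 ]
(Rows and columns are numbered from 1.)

-2

Subtract 5 times r1 from r4.
Add r2 to r4.
Subtract 5 times r3 from r4.
Add r3 to r1.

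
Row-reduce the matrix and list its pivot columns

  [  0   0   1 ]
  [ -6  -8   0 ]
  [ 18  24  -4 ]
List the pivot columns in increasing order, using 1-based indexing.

1, 3

Swap r1 and r2.
  [ -6  -8   0 ]
  [  0   0   1 ]
  [ 18  24  -4 ]
Multiply r1 by -1/6.
  [  1  4/3   0 ]
  [  0    0   1 ]
  [ 18   24  -4 ]
Subtract 18 times r1 from r3.
  [ 1  4/3   0 ]
  [ 0    0   1 ]
  [ 0    0  -4 ]
Add 4 times r2 to r3.
  [ 1  4/3  0 ]
  [ 0    0  1 ]
  [ 0    0  0 ]
Pivot columns are the columns containing a leading 1.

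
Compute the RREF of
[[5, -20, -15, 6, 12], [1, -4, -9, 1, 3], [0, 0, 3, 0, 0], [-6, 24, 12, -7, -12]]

[[1, -4, 0, 0, 0], [0, 0, 1, 0, 0], [0, 0, 0, 1, 0], [0, 0, 0, 0, 1]]

R1 := 1/5·R1
  [  1  -4  -3  6/5  12/5 ]
  [  1  -4  -9    1     3 ]
  [  0   0   3    0     0 ]
  [ -6  24  12   -7   -12 ]
R2 := R2 − R1
  [  1  -4  -3   6/5  12/5 ]
  [  0   0  -6  -1/5   3/5 ]
  [  0   0   3     0     0 ]
  [ -6  24  12    -7   -12 ]
R4 := R4 + 6·R1
  [ 1  -4  -3   6/5  12/5 ]
  [ 0   0  -6  -1/5   3/5 ]
  [ 0   0   3     0     0 ]
  [ 0   0  -6   1/5  12/5 ]
R2 := -1/6·R2
  [ 1  -4  -3   6/5   12/5 ]
  [ 0   0   1  1/30  -1/10 ]
  [ 0   0   3     0      0 ]
  [ 0   0  -6   1/5   12/5 ]
R3 := R3 − 3·R2
  [ 1  -4  -3    6/5   12/5 ]
  [ 0   0   1   1/30  -1/10 ]
  [ 0   0   0  -1/10   3/10 ]
  [ 0   0  -6    1/5   12/5 ]
R4 := R4 + 6·R2
  [ 1  -4  -3    6/5   12/5 ]
  [ 0   0   1   1/30  -1/10 ]
  [ 0   0   0  -1/10   3/10 ]
  [ 0   0   0    2/5    9/5 ]
R3 := -10·R3
  [ 1  -4  -3   6/5   12/5 ]
  [ 0   0   1  1/30  -1/10 ]
  [ 0   0   0     1     -3 ]
  [ 0   0   0   2/5    9/5 ]
R4 := R4 − 2/5·R3
  [ 1  -4  -3   6/5   12/5 ]
  [ 0   0   1  1/30  -1/10 ]
  [ 0   0   0     1     -3 ]
  [ 0   0   0     0      3 ]
R4 := 1/3·R4
  [ 1  -4  -3   6/5   12/5 ]
  [ 0   0   1  1/30  -1/10 ]
  [ 0   0   0     1     -3 ]
  [ 0   0   0     0      1 ]
R3 := R3 + 3·R4
  [ 1  -4  -3   6/5   12/5 ]
  [ 0   0   1  1/30  -1/10 ]
  [ 0   0   0     1      0 ]
  [ 0   0   0     0      1 ]
R2 := R2 + 1/10·R4
  [ 1  -4  -3   6/5  12/5 ]
  [ 0   0   1  1/30     0 ]
  [ 0   0   0     1     0 ]
  [ 0   0   0     0     1 ]
R1 := R1 − 12/5·R4
  [ 1  -4  -3   6/5  0 ]
  [ 0   0   1  1/30  0 ]
  [ 0   0   0     1  0 ]
  [ 0   0   0     0  1 ]
R2 := R2 − 1/30·R3
  [ 1  -4  -3  6/5  0 ]
  [ 0   0   1    0  0 ]
  [ 0   0   0    1  0 ]
  [ 0   0   0    0  1 ]
R1 := R1 − 6/5·R3
  [ 1  -4  -3  0  0 ]
  [ 0   0   1  0  0 ]
  [ 0   0   0  1  0 ]
  [ 0   0   0  0  1 ]
R1 := R1 + 3·R2
  [ 1  -4  0  0  0 ]
  [ 0   0  1  0  0 ]
  [ 0   0  0  1  0 ]
  [ 0   0  0  0  1 ]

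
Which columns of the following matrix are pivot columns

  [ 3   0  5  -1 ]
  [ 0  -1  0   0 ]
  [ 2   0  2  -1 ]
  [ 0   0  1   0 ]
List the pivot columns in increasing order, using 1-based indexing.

R1 ← 1/3·R1
  [ 1   0  5/3  -1/3 ]
  [ 0  -1    0     0 ]
  [ 2   0    2    -1 ]
  [ 0   0    1     0 ]
R3 ← R3 − 2·R1
  [ 1   0   5/3  -1/3 ]
  [ 0  -1     0     0 ]
  [ 0   0  -4/3  -1/3 ]
  [ 0   0     1     0 ]
R2 ← -1·R2
  [ 1  0   5/3  -1/3 ]
  [ 0  1     0     0 ]
  [ 0  0  -4/3  -1/3 ]
  [ 0  0     1     0 ]
R3 ← -3/4·R3
  [ 1  0  5/3  -1/3 ]
  [ 0  1    0     0 ]
  [ 0  0    1   1/4 ]
  [ 0  0    1     0 ]
R4 ← R4 − R3
  [ 1  0  5/3  -1/3 ]
  [ 0  1    0     0 ]
  [ 0  0    1   1/4 ]
  [ 0  0    0  -1/4 ]
R4 ← -4·R4
  [ 1  0  5/3  -1/3 ]
  [ 0  1    0     0 ]
  [ 0  0    1   1/4 ]
  [ 0  0    0     1 ]
R3 ← R3 − 1/4·R4
  [ 1  0  5/3  -1/3 ]
  [ 0  1    0     0 ]
  [ 0  0    1     0 ]
  [ 0  0    0     1 ]
R1 ← R1 + 1/3·R4
  [ 1  0  5/3  0 ]
  [ 0  1    0  0 ]
  [ 0  0    1  0 ]
  [ 0  0    0  1 ]
R1 ← R1 − 5/3·R3
  [ 1  0  0  0 ]
  [ 0  1  0  0 ]
  [ 0  0  1  0 ]
  [ 0  0  0  1 ]
Pivot columns are the columns containing a leading 1.

1, 2, 3, 4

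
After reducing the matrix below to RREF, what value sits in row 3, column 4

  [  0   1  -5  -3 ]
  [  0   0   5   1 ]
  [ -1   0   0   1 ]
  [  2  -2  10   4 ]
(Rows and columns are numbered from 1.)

R1 <=> R3
  [ -1   0   0   1 ]
  [  0   0   5   1 ]
  [  0   1  -5  -3 ]
  [  2  -2  10   4 ]
R1 -> -1·R1
  [ 1   0   0  -1 ]
  [ 0   0   5   1 ]
  [ 0   1  -5  -3 ]
  [ 2  -2  10   4 ]
R4 -> R4 − 2·R1
  [ 1   0   0  -1 ]
  [ 0   0   5   1 ]
  [ 0   1  -5  -3 ]
  [ 0  -2  10   6 ]
R2 <=> R3
  [ 1   0   0  -1 ]
  [ 0   1  -5  -3 ]
  [ 0   0   5   1 ]
  [ 0  -2  10   6 ]
R4 -> R4 + 2·R2
  [ 1  0   0  -1 ]
  [ 0  1  -5  -3 ]
  [ 0  0   5   1 ]
  [ 0  0   0   0 ]
R3 -> 1/5·R3
  [ 1  0   0   -1 ]
  [ 0  1  -5   -3 ]
  [ 0  0   1  1/5 ]
  [ 0  0   0    0 ]
R2 -> R2 + 5·R3
  [ 1  0  0   -1 ]
  [ 0  1  0   -2 ]
  [ 0  0  1  1/5 ]
  [ 0  0  0    0 ]

1/5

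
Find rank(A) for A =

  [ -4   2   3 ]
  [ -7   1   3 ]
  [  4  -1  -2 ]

R1 ← -1/4·R1
  [  1  -1/2  -3/4 ]
  [ -7     1     3 ]
  [  4    -1    -2 ]
R2 ← R2 + 7·R1
  [ 1  -1/2  -3/4 ]
  [ 0  -5/2  -9/4 ]
  [ 4    -1    -2 ]
R3 ← R3 − 4·R1
  [ 1  -1/2  -3/4 ]
  [ 0  -5/2  -9/4 ]
  [ 0     1     1 ]
R2 ← -2/5·R2
  [ 1  -1/2  -3/4 ]
  [ 0     1  9/10 ]
  [ 0     1     1 ]
R3 ← R3 − R2
  [ 1  -1/2  -3/4 ]
  [ 0     1  9/10 ]
  [ 0     0  1/10 ]
R3 ← 10·R3
  [ 1  -1/2  -3/4 ]
  [ 0     1  9/10 ]
  [ 0     0     1 ]
R2 ← R2 − 9/10·R3
  [ 1  -1/2  -3/4 ]
  [ 0     1     0 ]
  [ 0     0     1 ]
R1 ← R1 + 3/4·R3
  [ 1  -1/2  0 ]
  [ 0     1  0 ]
  [ 0     0  1 ]
R1 ← R1 + 1/2·R2
  [ 1  0  0 ]
  [ 0  1  0 ]
  [ 0  0  1 ]
The reduced form has 3 nonzero rows.

rank = 3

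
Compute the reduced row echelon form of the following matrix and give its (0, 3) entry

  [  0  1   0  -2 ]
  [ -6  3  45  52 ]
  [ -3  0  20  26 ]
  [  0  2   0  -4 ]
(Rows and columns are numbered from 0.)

r1 <-> r2
  [ -6  3  45  52 ]
  [  0  1   0  -2 ]
  [ -3  0  20  26 ]
  [  0  2   0  -4 ]
r1 ← -1/6·r1
  [  1  -1/2  -15/2  -26/3 ]
  [  0     1      0     -2 ]
  [ -3     0     20     26 ]
  [  0     2      0     -4 ]
r3 ← r3 + 3·r1
  [ 1  -1/2  -15/2  -26/3 ]
  [ 0     1      0     -2 ]
  [ 0  -3/2   -5/2      0 ]
  [ 0     2      0     -4 ]
r3 ← r3 + 3/2·r2
  [ 1  -1/2  -15/2  -26/3 ]
  [ 0     1      0     -2 ]
  [ 0     0   -5/2     -3 ]
  [ 0     2      0     -4 ]
r4 ← r4 − 2·r2
  [ 1  -1/2  -15/2  -26/3 ]
  [ 0     1      0     -2 ]
  [ 0     0   -5/2     -3 ]
  [ 0     0      0      0 ]
r3 ← -2/5·r3
  [ 1  -1/2  -15/2  -26/3 ]
  [ 0     1      0     -2 ]
  [ 0     0      1    6/5 ]
  [ 0     0      0      0 ]
r1 ← r1 + 15/2·r3
  [ 1  -1/2  0  1/3 ]
  [ 0     1  0   -2 ]
  [ 0     0  1  6/5 ]
  [ 0     0  0    0 ]
r1 ← r1 + 1/2·r2
  [ 1  0  0  -2/3 ]
  [ 0  1  0    -2 ]
  [ 0  0  1   6/5 ]
  [ 0  0  0     0 ]

-2/3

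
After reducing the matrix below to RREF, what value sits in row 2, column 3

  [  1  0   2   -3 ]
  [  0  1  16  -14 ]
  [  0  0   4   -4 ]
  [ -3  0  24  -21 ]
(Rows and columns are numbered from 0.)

-1

R4 → R4 + 3·R1
R3 → 1/4·R3
R4 → R4 − 30·R3
R2 → R2 − 16·R3
R1 → R1 − 2·R3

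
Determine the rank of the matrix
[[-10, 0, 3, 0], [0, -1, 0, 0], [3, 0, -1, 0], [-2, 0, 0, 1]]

R1 := -1/10·R1
  [  1   0  -3/10  0 ]
  [  0  -1      0  0 ]
  [  3   0     -1  0 ]
  [ -2   0      0  1 ]
R3 := R3 − 3·R1
  [  1   0  -3/10  0 ]
  [  0  -1      0  0 ]
  [  0   0  -1/10  0 ]
  [ -2   0      0  1 ]
R4 := R4 + 2·R1
  [ 1   0  -3/10  0 ]
  [ 0  -1      0  0 ]
  [ 0   0  -1/10  0 ]
  [ 0   0   -3/5  1 ]
R2 := -1·R2
  [ 1  0  -3/10  0 ]
  [ 0  1      0  0 ]
  [ 0  0  -1/10  0 ]
  [ 0  0   -3/5  1 ]
R3 := -10·R3
  [ 1  0  -3/10  0 ]
  [ 0  1      0  0 ]
  [ 0  0      1  0 ]
  [ 0  0   -3/5  1 ]
R4 := R4 + 3/5·R3
  [ 1  0  -3/10  0 ]
  [ 0  1      0  0 ]
  [ 0  0      1  0 ]
  [ 0  0      0  1 ]
R1 := R1 + 3/10·R3
  [ 1  0  0  0 ]
  [ 0  1  0  0 ]
  [ 0  0  1  0 ]
  [ 0  0  0  1 ]
The reduced form has 4 nonzero rows.

rank = 4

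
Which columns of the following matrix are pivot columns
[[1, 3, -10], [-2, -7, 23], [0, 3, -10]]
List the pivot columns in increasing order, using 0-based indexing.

0, 1, 2

R2 ← R2 + 2·R1
  [ 1   3  -10 ]
  [ 0  -1    3 ]
  [ 0   3  -10 ]
R2 ← -1·R2
  [ 1  3  -10 ]
  [ 0  1   -3 ]
  [ 0  3  -10 ]
R3 ← R3 − 3·R2
  [ 1  3  -10 ]
  [ 0  1   -3 ]
  [ 0  0   -1 ]
R3 ← -1·R3
  [ 1  3  -10 ]
  [ 0  1   -3 ]
  [ 0  0    1 ]
R2 ← R2 + 3·R3
  [ 1  3  -10 ]
  [ 0  1    0 ]
  [ 0  0    1 ]
R1 ← R1 + 10·R3
  [ 1  3  0 ]
  [ 0  1  0 ]
  [ 0  0  1 ]
R1 ← R1 − 3·R2
  [ 1  0  0 ]
  [ 0  1  0 ]
  [ 0  0  1 ]
Pivot columns are the columns containing a leading 1.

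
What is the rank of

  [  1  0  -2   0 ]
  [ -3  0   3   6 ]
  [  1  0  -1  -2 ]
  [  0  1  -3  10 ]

Add 3 times R1 to R2.
  [ 1  0  -2   0 ]
  [ 0  0  -3   6 ]
  [ 1  0  -1  -2 ]
  [ 0  1  -3  10 ]
Subtract R1 from R3.
  [ 1  0  -2   0 ]
  [ 0  0  -3   6 ]
  [ 0  0   1  -2 ]
  [ 0  1  -3  10 ]
Swap R2 and R4.
  [ 1  0  -2   0 ]
  [ 0  1  -3  10 ]
  [ 0  0   1  -2 ]
  [ 0  0  -3   6 ]
Add 3 times R3 to R4.
  [ 1  0  -2   0 ]
  [ 0  1  -3  10 ]
  [ 0  0   1  -2 ]
  [ 0  0   0   0 ]
Add 3 times R3 to R2.
  [ 1  0  -2   0 ]
  [ 0  1   0   4 ]
  [ 0  0   1  -2 ]
  [ 0  0   0   0 ]
Add 2 times R3 to R1.
  [ 1  0  0  -4 ]
  [ 0  1  0   4 ]
  [ 0  0  1  -2 ]
  [ 0  0  0   0 ]
The reduced form has 3 nonzero rows.

rank = 3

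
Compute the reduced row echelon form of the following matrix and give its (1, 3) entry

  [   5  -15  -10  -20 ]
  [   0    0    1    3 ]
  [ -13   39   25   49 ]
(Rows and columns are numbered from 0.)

3

r1 → 1/5·r1
  [   1  -3  -2  -4 ]
  [   0   0   1   3 ]
  [ -13  39  25  49 ]
r3 → r3 + 13·r1
  [ 1  -3  -2  -4 ]
  [ 0   0   1   3 ]
  [ 0   0  -1  -3 ]
r3 → r3 + r2
  [ 1  -3  -2  -4 ]
  [ 0   0   1   3 ]
  [ 0   0   0   0 ]
r1 → r1 + 2·r2
  [ 1  -3  0  2 ]
  [ 0   0  1  3 ]
  [ 0   0  0  0 ]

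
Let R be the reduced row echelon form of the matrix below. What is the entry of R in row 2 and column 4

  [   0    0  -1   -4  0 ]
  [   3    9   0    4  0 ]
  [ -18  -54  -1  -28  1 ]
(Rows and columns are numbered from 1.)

4

ρ1 ↔ ρ2
  [   3    9   0    4  0 ]
  [   0    0  -1   -4  0 ]
  [ -18  -54  -1  -28  1 ]
ρ1 → 1/3·ρ1
  [   1    3   0  4/3  0 ]
  [   0    0  -1   -4  0 ]
  [ -18  -54  -1  -28  1 ]
ρ3 → ρ3 + 18·ρ1
  [ 1  3   0  4/3  0 ]
  [ 0  0  -1   -4  0 ]
  [ 0  0  -1   -4  1 ]
ρ2 → -1·ρ2
  [ 1  3   0  4/3  0 ]
  [ 0  0   1    4  0 ]
  [ 0  0  -1   -4  1 ]
ρ3 → ρ3 + ρ2
  [ 1  3  0  4/3  0 ]
  [ 0  0  1    4  0 ]
  [ 0  0  0    0  1 ]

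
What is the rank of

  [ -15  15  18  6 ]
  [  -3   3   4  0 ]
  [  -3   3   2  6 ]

rank = 2

R1 ← -1/15·R1
  [  1  -1  -6/5  -2/5 ]
  [ -3   3     4     0 ]
  [ -3   3     2     6 ]
R2 ← R2 + 3·R1
  [  1  -1  -6/5  -2/5 ]
  [  0   0   2/5  -6/5 ]
  [ -3   3     2     6 ]
R3 ← R3 + 3·R1
  [ 1  -1  -6/5  -2/5 ]
  [ 0   0   2/5  -6/5 ]
  [ 0   0  -8/5  24/5 ]
R2 ← 5/2·R2
  [ 1  -1  -6/5  -2/5 ]
  [ 0   0     1    -3 ]
  [ 0   0  -8/5  24/5 ]
R3 ← R3 + 8/5·R2
  [ 1  -1  -6/5  -2/5 ]
  [ 0   0     1    -3 ]
  [ 0   0     0     0 ]
R1 ← R1 + 6/5·R2
  [ 1  -1  0  -4 ]
  [ 0   0  1  -3 ]
  [ 0   0  0   0 ]
The reduced form has 2 nonzero rows.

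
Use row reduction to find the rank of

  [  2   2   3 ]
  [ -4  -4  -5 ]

rank = 2

r1 := 1/2·r1
  [  1   1  3/2 ]
  [ -4  -4   -5 ]
r2 := r2 + 4·r1
  [ 1  1  3/2 ]
  [ 0  0    1 ]
r1 := r1 − 3/2·r2
  [ 1  1  0 ]
  [ 0  0  1 ]
The reduced form has 2 nonzero rows.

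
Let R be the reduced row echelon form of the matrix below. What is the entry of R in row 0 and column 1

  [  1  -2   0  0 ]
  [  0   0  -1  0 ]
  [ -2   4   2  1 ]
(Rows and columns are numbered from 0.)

R3 → R3 + 2·R1
  [ 1  -2   0  0 ]
  [ 0   0  -1  0 ]
  [ 0   0   2  1 ]
R2 → -1·R2
  [ 1  -2  0  0 ]
  [ 0   0  1  0 ]
  [ 0   0  2  1 ]
R3 → R3 − 2·R2
  [ 1  -2  0  0 ]
  [ 0   0  1  0 ]
  [ 0   0  0  1 ]

-2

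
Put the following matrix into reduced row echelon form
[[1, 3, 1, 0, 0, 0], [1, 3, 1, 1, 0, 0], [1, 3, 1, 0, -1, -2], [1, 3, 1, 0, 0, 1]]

ρ2 -> ρ2 − ρ1
  [ 1  3  1  0   0   0 ]
  [ 0  0  0  1   0   0 ]
  [ 1  3  1  0  -1  -2 ]
  [ 1  3  1  0   0   1 ]
ρ3 -> ρ3 − ρ1
  [ 1  3  1  0   0   0 ]
  [ 0  0  0  1   0   0 ]
  [ 0  0  0  0  -1  -2 ]
  [ 1  3  1  0   0   1 ]
ρ4 -> ρ4 − ρ1
  [ 1  3  1  0   0   0 ]
  [ 0  0  0  1   0   0 ]
  [ 0  0  0  0  -1  -2 ]
  [ 0  0  0  0   0   1 ]
ρ3 -> -1·ρ3
  [ 1  3  1  0  0  0 ]
  [ 0  0  0  1  0  0 ]
  [ 0  0  0  0  1  2 ]
  [ 0  0  0  0  0  1 ]
ρ3 -> ρ3 − 2·ρ4
  [ 1  3  1  0  0  0 ]
  [ 0  0  0  1  0  0 ]
  [ 0  0  0  0  1  0 ]
  [ 0  0  0  0  0  1 ]

[[1, 3, 1, 0, 0, 0], [0, 0, 0, 1, 0, 0], [0, 0, 0, 0, 1, 0], [0, 0, 0, 0, 0, 1]]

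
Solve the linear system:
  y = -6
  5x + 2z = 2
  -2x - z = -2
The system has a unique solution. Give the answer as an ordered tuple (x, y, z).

Form the augmented matrix and row-reduce:
  [  0  1   0  |  -6 ]
  [  5  0   2  |   2 ]
  [ -2  0  -1  |  -2 ]
R1 <-> R2
R1 → 1/5·R1
R3 → R3 + 2·R1
R3 → -5·R3
R1 → R1 − 2/5·R3
Reading off the last column: x = -2, y = -6, z = 6.

(-2, -6, 6)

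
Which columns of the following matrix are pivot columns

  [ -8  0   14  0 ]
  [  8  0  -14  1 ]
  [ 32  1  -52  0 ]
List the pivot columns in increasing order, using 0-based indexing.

Multiply R1 by -1/8.
Subtract 8 times R1 from R2.
Subtract 32 times R1 from R3.
Swap R2 and R3.
Pivot columns are the columns containing a leading 1.

0, 1, 3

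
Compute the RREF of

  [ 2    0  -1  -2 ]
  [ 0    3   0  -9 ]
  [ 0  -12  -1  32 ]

r1 -> 1/2·r1
  [ 1    0  -1/2  -1 ]
  [ 0    3     0  -9 ]
  [ 0  -12    -1  32 ]
r2 -> 1/3·r2
  [ 1    0  -1/2  -1 ]
  [ 0    1     0  -3 ]
  [ 0  -12    -1  32 ]
r3 -> r3 + 12·r2
  [ 1  0  -1/2  -1 ]
  [ 0  1     0  -3 ]
  [ 0  0    -1  -4 ]
r3 -> -1·r3
  [ 1  0  -1/2  -1 ]
  [ 0  1     0  -3 ]
  [ 0  0     1   4 ]
r1 -> r1 + 1/2·r3
  [ 1  0  0   1 ]
  [ 0  1  0  -3 ]
  [ 0  0  1   4 ]

[[1, 0, 0, 1], [0, 1, 0, -3], [0, 0, 1, 4]]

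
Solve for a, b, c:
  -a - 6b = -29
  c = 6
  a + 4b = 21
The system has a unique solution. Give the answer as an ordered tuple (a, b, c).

Form the augmented matrix and row-reduce:
  [ -1  -6  0  |  -29 ]
  [  0   0  1  |    6 ]
  [  1   4  0  |   21 ]
R1 -> -1·R1
  [ 1  6  0  |  29 ]
  [ 0  0  1  |   6 ]
  [ 1  4  0  |  21 ]
R3 -> R3 − R1
  [ 1   6  0  |  29 ]
  [ 0   0  1  |   6 ]
  [ 0  -2  0  |  -8 ]
R2 <=> R3
  [ 1   6  0  |  29 ]
  [ 0  -2  0  |  -8 ]
  [ 0   0  1  |   6 ]
R2 -> -1/2·R2
  [ 1  6  0  |  29 ]
  [ 0  1  0  |   4 ]
  [ 0  0  1  |   6 ]
R1 -> R1 − 6·R2
  [ 1  0  0  |  5 ]
  [ 0  1  0  |  4 ]
  [ 0  0  1  |  6 ]
Reading off the last column: a = 5, b = 4, c = 6.

(5, 4, 6)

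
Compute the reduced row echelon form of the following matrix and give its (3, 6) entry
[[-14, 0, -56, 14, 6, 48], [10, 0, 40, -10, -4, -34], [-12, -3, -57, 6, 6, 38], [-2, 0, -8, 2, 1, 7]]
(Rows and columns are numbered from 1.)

1

R1 -> -1/14·R1
  [   1   0    4   -1  -3/7  -24/7 ]
  [  10   0   40  -10    -4    -34 ]
  [ -12  -3  -57    6     6     38 ]
  [  -2   0   -8    2     1      7 ]
R2 -> R2 − 10·R1
  [   1   0    4  -1  -3/7  -24/7 ]
  [   0   0    0   0   2/7    2/7 ]
  [ -12  -3  -57   6     6     38 ]
  [  -2   0   -8   2     1      7 ]
R3 -> R3 + 12·R1
  [  1   0   4  -1  -3/7  -24/7 ]
  [  0   0   0   0   2/7    2/7 ]
  [  0  -3  -9  -6   6/7  -22/7 ]
  [ -2   0  -8   2     1      7 ]
R4 -> R4 + 2·R1
  [ 1   0   4  -1  -3/7  -24/7 ]
  [ 0   0   0   0   2/7    2/7 ]
  [ 0  -3  -9  -6   6/7  -22/7 ]
  [ 0   0   0   0   1/7    1/7 ]
R2 <=> R3
  [ 1   0   4  -1  -3/7  -24/7 ]
  [ 0  -3  -9  -6   6/7  -22/7 ]
  [ 0   0   0   0   2/7    2/7 ]
  [ 0   0   0   0   1/7    1/7 ]
R2 -> -1/3·R2
  [ 1  0  4  -1  -3/7  -24/7 ]
  [ 0  1  3   2  -2/7  22/21 ]
  [ 0  0  0   0   2/7    2/7 ]
  [ 0  0  0   0   1/7    1/7 ]
R3 -> 7/2·R3
  [ 1  0  4  -1  -3/7  -24/7 ]
  [ 0  1  3   2  -2/7  22/21 ]
  [ 0  0  0   0     1      1 ]
  [ 0  0  0   0   1/7    1/7 ]
R4 -> R4 − 1/7·R3
  [ 1  0  4  -1  -3/7  -24/7 ]
  [ 0  1  3   2  -2/7  22/21 ]
  [ 0  0  0   0     1      1 ]
  [ 0  0  0   0     0      0 ]
R2 -> R2 + 2/7·R3
  [ 1  0  4  -1  -3/7  -24/7 ]
  [ 0  1  3   2     0    4/3 ]
  [ 0  0  0   0     1      1 ]
  [ 0  0  0   0     0      0 ]
R1 -> R1 + 3/7·R3
  [ 1  0  4  -1  0   -3 ]
  [ 0  1  3   2  0  4/3 ]
  [ 0  0  0   0  1    1 ]
  [ 0  0  0   0  0    0 ]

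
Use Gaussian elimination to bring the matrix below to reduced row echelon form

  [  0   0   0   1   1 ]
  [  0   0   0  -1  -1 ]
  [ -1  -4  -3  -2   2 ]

[[1, 4, 3, 0, -4], [0, 0, 0, 1, 1], [0, 0, 0, 0, 0]]

R1 <=> R3
R1 ← -1·R1
R2 ← -1·R2
R3 ← R3 − R2
R1 ← R1 − 2·R2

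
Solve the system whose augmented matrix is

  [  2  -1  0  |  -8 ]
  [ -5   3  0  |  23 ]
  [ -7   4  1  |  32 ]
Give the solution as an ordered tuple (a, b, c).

R1 ← 1/2·R1
  [  1  -1/2  0  |  -4 ]
  [ -5     3  0  |  23 ]
  [ -7     4  1  |  32 ]
R2 ← R2 + 5·R1
  [  1  -1/2  0  |  -4 ]
  [  0   1/2  0  |   3 ]
  [ -7     4  1  |  32 ]
R3 ← R3 + 7·R1
  [ 1  -1/2  0  |  -4 ]
  [ 0   1/2  0  |   3 ]
  [ 0   1/2  1  |   4 ]
R2 ← 2·R2
  [ 1  -1/2  0  |  -4 ]
  [ 0     1  0  |   6 ]
  [ 0   1/2  1  |   4 ]
R3 ← R3 − 1/2·R2
  [ 1  -1/2  0  |  -4 ]
  [ 0     1  0  |   6 ]
  [ 0     0  1  |   1 ]
R1 ← R1 + 1/2·R2
  [ 1  0  0  |  -1 ]
  [ 0  1  0  |   6 ]
  [ 0  0  1  |   1 ]
Reading off the last column: a = -1, b = 6, c = 1.

(-1, 6, 1)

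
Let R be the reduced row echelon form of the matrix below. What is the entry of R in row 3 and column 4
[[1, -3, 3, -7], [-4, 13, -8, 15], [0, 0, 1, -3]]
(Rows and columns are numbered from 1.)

r2 → r2 + 4·r1
r2 → r2 − 4·r3
r1 → r1 − 3·r3
r1 → r1 + 3·r2

-3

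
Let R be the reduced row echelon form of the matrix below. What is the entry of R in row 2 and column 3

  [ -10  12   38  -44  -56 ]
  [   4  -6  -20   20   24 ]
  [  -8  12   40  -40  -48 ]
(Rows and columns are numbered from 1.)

4

Multiply R1 by -1/10.
  [  1  -6/5  -19/5  22/5  28/5 ]
  [  4    -6    -20    20    24 ]
  [ -8    12     40   -40   -48 ]
Subtract 4 times R1 from R2.
  [  1  -6/5  -19/5  22/5  28/5 ]
  [  0  -6/5  -24/5  12/5   8/5 ]
  [ -8    12     40   -40   -48 ]
Add 8 times R1 to R3.
  [ 1  -6/5  -19/5   22/5   28/5 ]
  [ 0  -6/5  -24/5   12/5    8/5 ]
  [ 0  12/5   48/5  -24/5  -16/5 ]
Multiply R2 by -5/6.
  [ 1  -6/5  -19/5   22/5   28/5 ]
  [ 0     1      4     -2   -4/3 ]
  [ 0  12/5   48/5  -24/5  -16/5 ]
Subtract 12/5 times R2 from R3.
  [ 1  -6/5  -19/5  22/5  28/5 ]
  [ 0     1      4    -2  -4/3 ]
  [ 0     0      0     0     0 ]
Add 6/5 times R2 to R1.
  [ 1  0  1   2     4 ]
  [ 0  1  4  -2  -4/3 ]
  [ 0  0  0   0     0 ]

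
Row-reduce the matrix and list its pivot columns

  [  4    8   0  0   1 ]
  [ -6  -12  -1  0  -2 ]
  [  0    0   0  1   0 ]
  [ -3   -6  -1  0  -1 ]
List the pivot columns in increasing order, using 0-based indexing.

0, 2, 3, 4

r1 -> 1/4·r1
r2 -> r2 + 6·r1
r4 -> r4 + 3·r1
r2 -> -1·r2
r4 -> r4 + r2
r4 -> 4·r4
r2 -> r2 − 1/2·r4
r1 -> r1 − 1/4·r4
Pivot columns are the columns containing a leading 1.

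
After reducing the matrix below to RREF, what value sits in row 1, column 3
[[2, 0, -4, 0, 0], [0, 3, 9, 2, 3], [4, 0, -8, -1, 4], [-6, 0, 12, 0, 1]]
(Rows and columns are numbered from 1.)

ρ1 ← 1/2·ρ1
  [  1  0  -2   0  0 ]
  [  0  3   9   2  3 ]
  [  4  0  -8  -1  4 ]
  [ -6  0  12   0  1 ]
ρ3 ← ρ3 − 4·ρ1
  [  1  0  -2   0  0 ]
  [  0  3   9   2  3 ]
  [  0  0   0  -1  4 ]
  [ -6  0  12   0  1 ]
ρ4 ← ρ4 + 6·ρ1
  [ 1  0  -2   0  0 ]
  [ 0  3   9   2  3 ]
  [ 0  0   0  -1  4 ]
  [ 0  0   0   0  1 ]
ρ2 ← 1/3·ρ2
  [ 1  0  -2    0  0 ]
  [ 0  1   3  2/3  1 ]
  [ 0  0   0   -1  4 ]
  [ 0  0   0    0  1 ]
ρ3 ← -1·ρ3
  [ 1  0  -2    0   0 ]
  [ 0  1   3  2/3   1 ]
  [ 0  0   0    1  -4 ]
  [ 0  0   0    0   1 ]
ρ3 ← ρ3 + 4·ρ4
  [ 1  0  -2    0  0 ]
  [ 0  1   3  2/3  1 ]
  [ 0  0   0    1  0 ]
  [ 0  0   0    0  1 ]
ρ2 ← ρ2 − ρ4
  [ 1  0  -2    0  0 ]
  [ 0  1   3  2/3  0 ]
  [ 0  0   0    1  0 ]
  [ 0  0   0    0  1 ]
ρ2 ← ρ2 − 2/3·ρ3
  [ 1  0  -2  0  0 ]
  [ 0  1   3  0  0 ]
  [ 0  0   0  1  0 ]
  [ 0  0   0  0  1 ]

-2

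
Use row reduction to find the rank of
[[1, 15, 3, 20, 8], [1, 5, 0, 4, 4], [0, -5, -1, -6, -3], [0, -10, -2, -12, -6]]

R2 ← R2 − R1
  [ 1   15   3   20   8 ]
  [ 0  -10  -3  -16  -4 ]
  [ 0   -5  -1   -6  -3 ]
  [ 0  -10  -2  -12  -6 ]
R2 ← -1/10·R2
  [ 1   15     3   20    8 ]
  [ 0    1  3/10  8/5  2/5 ]
  [ 0   -5    -1   -6   -3 ]
  [ 0  -10    -2  -12   -6 ]
R3 ← R3 + 5·R2
  [ 1   15     3   20    8 ]
  [ 0    1  3/10  8/5  2/5 ]
  [ 0    0   1/2    2   -1 ]
  [ 0  -10    -2  -12   -6 ]
R4 ← R4 + 10·R2
  [ 1  15     3   20    8 ]
  [ 0   1  3/10  8/5  2/5 ]
  [ 0   0   1/2    2   -1 ]
  [ 0   0     1    4   -2 ]
R3 ← 2·R3
  [ 1  15     3   20    8 ]
  [ 0   1  3/10  8/5  2/5 ]
  [ 0   0     1    4   -2 ]
  [ 0   0     1    4   -2 ]
R4 ← R4 − R3
  [ 1  15     3   20    8 ]
  [ 0   1  3/10  8/5  2/5 ]
  [ 0   0     1    4   -2 ]
  [ 0   0     0    0    0 ]
R2 ← R2 − 3/10·R3
  [ 1  15  3   20   8 ]
  [ 0   1  0  2/5   1 ]
  [ 0   0  1    4  -2 ]
  [ 0   0  0    0   0 ]
R1 ← R1 − 3·R3
  [ 1  15  0    8  14 ]
  [ 0   1  0  2/5   1 ]
  [ 0   0  1    4  -2 ]
  [ 0   0  0    0   0 ]
R1 ← R1 − 15·R2
  [ 1  0  0    2  -1 ]
  [ 0  1  0  2/5   1 ]
  [ 0  0  1    4  -2 ]
  [ 0  0  0    0   0 ]
The reduced form has 3 nonzero rows.

rank = 3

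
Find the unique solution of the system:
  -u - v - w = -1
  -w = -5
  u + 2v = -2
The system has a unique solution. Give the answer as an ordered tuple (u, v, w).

Form the augmented matrix and row-reduce:
  [ -1  -1  -1  |  -1 ]
  [  0   0  -1  |  -5 ]
  [  1   2   0  |  -2 ]
Multiply ρ1 by -1.
  [ 1  1   1  |   1 ]
  [ 0  0  -1  |  -5 ]
  [ 1  2   0  |  -2 ]
Subtract ρ1 from ρ3.
  [ 1  1   1  |   1 ]
  [ 0  0  -1  |  -5 ]
  [ 0  1  -1  |  -3 ]
Swap ρ2 and ρ3.
  [ 1  1   1  |   1 ]
  [ 0  1  -1  |  -3 ]
  [ 0  0  -1  |  -5 ]
Multiply ρ3 by -1.
  [ 1  1   1  |   1 ]
  [ 0  1  -1  |  -3 ]
  [ 0  0   1  |   5 ]
Add ρ3 to ρ2.
  [ 1  1  1  |  1 ]
  [ 0  1  0  |  2 ]
  [ 0  0  1  |  5 ]
Subtract ρ3 from ρ1.
  [ 1  1  0  |  -4 ]
  [ 0  1  0  |   2 ]
  [ 0  0  1  |   5 ]
Subtract ρ2 from ρ1.
  [ 1  0  0  |  -6 ]
  [ 0  1  0  |   2 ]
  [ 0  0  1  |   5 ]
Reading off the last column: u = -6, v = 2, w = 5.

(-6, 2, 5)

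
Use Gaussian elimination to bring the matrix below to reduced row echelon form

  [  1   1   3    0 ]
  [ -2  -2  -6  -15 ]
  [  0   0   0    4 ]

R2 → R2 + 2·R1
  [ 1  1  3    0 ]
  [ 0  0  0  -15 ]
  [ 0  0  0    4 ]
R2 → -1/15·R2
  [ 1  1  3  0 ]
  [ 0  0  0  1 ]
  [ 0  0  0  4 ]
R3 → R3 − 4·R2
  [ 1  1  3  0 ]
  [ 0  0  0  1 ]
  [ 0  0  0  0 ]

[[1, 1, 3, 0], [0, 0, 0, 1], [0, 0, 0, 0]]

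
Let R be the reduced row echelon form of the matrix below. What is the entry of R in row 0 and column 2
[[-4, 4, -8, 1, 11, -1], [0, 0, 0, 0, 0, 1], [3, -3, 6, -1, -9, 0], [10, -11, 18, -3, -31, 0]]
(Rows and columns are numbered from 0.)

4

R1 := -1/4·R1
R3 := R3 − 3·R1
R4 := R4 − 10·R1
R2 ↔ R4
R2 := -1·R2
R3 := -4·R3
R3 := R3 − 3·R4
R2 := R2 − 5/2·R4
R1 := R1 − 1/4·R4
R2 := R2 − 1/2·R3
R1 := R1 + 1/4·R3
R1 := R1 + R2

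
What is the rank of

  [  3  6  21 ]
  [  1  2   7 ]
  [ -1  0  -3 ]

rank = 2

R1 -> 1/3·R1
R2 -> R2 − R1
R3 -> R3 + R1
R2 <=> R3
R2 -> 1/2·R2
R1 -> R1 − 2·R2
The reduced form has 2 nonzero rows.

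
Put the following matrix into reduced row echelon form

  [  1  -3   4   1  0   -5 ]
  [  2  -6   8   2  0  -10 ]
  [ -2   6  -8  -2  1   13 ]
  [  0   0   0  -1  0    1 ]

ρ2 -> ρ2 − 2·ρ1
  [  1  -3   4   1  0  -5 ]
  [  0   0   0   0  0   0 ]
  [ -2   6  -8  -2  1  13 ]
  [  0   0   0  -1  0   1 ]
ρ3 -> ρ3 + 2·ρ1
  [ 1  -3  4   1  0  -5 ]
  [ 0   0  0   0  0   0 ]
  [ 0   0  0   0  1   3 ]
  [ 0   0  0  -1  0   1 ]
ρ2 <-> ρ4
  [ 1  -3  4   1  0  -5 ]
  [ 0   0  0  -1  0   1 ]
  [ 0   0  0   0  1   3 ]
  [ 0   0  0   0  0   0 ]
ρ2 -> -1·ρ2
  [ 1  -3  4  1  0  -5 ]
  [ 0   0  0  1  0  -1 ]
  [ 0   0  0  0  1   3 ]
  [ 0   0  0  0  0   0 ]
ρ1 -> ρ1 − ρ2
  [ 1  -3  4  0  0  -4 ]
  [ 0   0  0  1  0  -1 ]
  [ 0   0  0  0  1   3 ]
  [ 0   0  0  0  0   0 ]

[[1, -3, 4, 0, 0, -4], [0, 0, 0, 1, 0, -1], [0, 0, 0, 0, 1, 3], [0, 0, 0, 0, 0, 0]]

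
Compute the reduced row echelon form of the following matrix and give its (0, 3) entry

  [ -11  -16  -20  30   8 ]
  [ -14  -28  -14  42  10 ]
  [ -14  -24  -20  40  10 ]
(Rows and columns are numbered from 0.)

-2

Multiply R1 by -1/11.
  [   1  16/11  20/11  -30/11  -8/11 ]
  [ -14    -28    -14      42     10 ]
  [ -14    -24    -20      40     10 ]
Add 14 times R1 to R2.
  [   1   16/11   20/11  -30/11  -8/11 ]
  [   0  -84/11  126/11   42/11  -2/11 ]
  [ -14     -24     -20      40     10 ]
Add 14 times R1 to R3.
  [ 1   16/11   20/11  -30/11  -8/11 ]
  [ 0  -84/11  126/11   42/11  -2/11 ]
  [ 0  -40/11   60/11   20/11  -2/11 ]
Multiply R2 by -11/84.
  [ 1   16/11  20/11  -30/11  -8/11 ]
  [ 0       1   -3/2    -1/2   1/42 ]
  [ 0  -40/11  60/11   20/11  -2/11 ]
Add 40/11 times R2 to R3.
  [ 1  16/11  20/11  -30/11  -8/11 ]
  [ 0      1   -3/2    -1/2   1/42 ]
  [ 0      0      0       0  -2/21 ]
Multiply R3 by -21/2.
  [ 1  16/11  20/11  -30/11  -8/11 ]
  [ 0      1   -3/2    -1/2   1/42 ]
  [ 0      0      0       0      1 ]
Subtract 1/42 times R3 from R2.
  [ 1  16/11  20/11  -30/11  -8/11 ]
  [ 0      1   -3/2    -1/2      0 ]
  [ 0      0      0       0      1 ]
Add 8/11 times R3 to R1.
  [ 1  16/11  20/11  -30/11  0 ]
  [ 0      1   -3/2    -1/2  0 ]
  [ 0      0      0       0  1 ]
Subtract 16/11 times R2 from R1.
  [ 1  0     4    -2  0 ]
  [ 0  1  -3/2  -1/2  0 ]
  [ 0  0     0     0  1 ]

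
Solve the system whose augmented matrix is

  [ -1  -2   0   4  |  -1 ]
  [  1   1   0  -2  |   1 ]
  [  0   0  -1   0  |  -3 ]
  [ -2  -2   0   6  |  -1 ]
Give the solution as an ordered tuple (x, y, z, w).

(1, 1, 3, 1/2)

Multiply R1 by -1.
Subtract R1 from R2.
Add 2 times R1 to R4.
Multiply R2 by -1.
Subtract 2 times R2 from R4.
Multiply R3 by -1.
Multiply R4 by 1/2.
Add 2 times R4 to R2.
Add 4 times R4 to R1.
Subtract 2 times R2 from R1.
Reading off the last column: x = 1, y = 1, z = 3, w = 1/2.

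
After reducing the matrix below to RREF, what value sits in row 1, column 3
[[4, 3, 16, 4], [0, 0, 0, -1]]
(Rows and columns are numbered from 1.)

Multiply r1 by 1/4.
  [ 1  3/4  4   1 ]
  [ 0    0  0  -1 ]
Multiply r2 by -1.
  [ 1  3/4  4  1 ]
  [ 0    0  0  1 ]
Subtract r2 from r1.
  [ 1  3/4  4  0 ]
  [ 0    0  0  1 ]

4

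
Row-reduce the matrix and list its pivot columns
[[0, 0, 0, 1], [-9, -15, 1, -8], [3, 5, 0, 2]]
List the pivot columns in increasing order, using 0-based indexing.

0, 2, 3

R1 <=> R2
  [ -9  -15  1  -8 ]
  [  0    0  0   1 ]
  [  3    5  0   2 ]
R1 → -1/9·R1
  [ 1  5/3  -1/9  8/9 ]
  [ 0    0     0    1 ]
  [ 3    5     0    2 ]
R3 → R3 − 3·R1
  [ 1  5/3  -1/9   8/9 ]
  [ 0    0     0     1 ]
  [ 0    0   1/3  -2/3 ]
R2 <=> R3
  [ 1  5/3  -1/9   8/9 ]
  [ 0    0   1/3  -2/3 ]
  [ 0    0     0     1 ]
R2 → 3·R2
  [ 1  5/3  -1/9  8/9 ]
  [ 0    0     1   -2 ]
  [ 0    0     0    1 ]
R2 → R2 + 2·R3
  [ 1  5/3  -1/9  8/9 ]
  [ 0    0     1    0 ]
  [ 0    0     0    1 ]
R1 → R1 − 8/9·R3
  [ 1  5/3  -1/9  0 ]
  [ 0    0     1  0 ]
  [ 0    0     0  1 ]
R1 → R1 + 1/9·R2
  [ 1  5/3  0  0 ]
  [ 0    0  1  0 ]
  [ 0    0  0  1 ]
Pivot columns are the columns containing a leading 1.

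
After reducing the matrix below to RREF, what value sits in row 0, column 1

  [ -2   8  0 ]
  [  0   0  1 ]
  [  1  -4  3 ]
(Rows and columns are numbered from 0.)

Multiply R1 by -1/2.
Subtract R1 from R3.
Subtract 3 times R2 from R3.

-4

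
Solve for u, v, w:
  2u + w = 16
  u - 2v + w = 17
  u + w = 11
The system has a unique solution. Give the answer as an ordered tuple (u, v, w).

Form the augmented matrix and row-reduce:
  [ 2   0  1  |  16 ]
  [ 1  -2  1  |  17 ]
  [ 1   0  1  |  11 ]
ρ1 ← 1/2·ρ1
  [ 1   0  1/2  |   8 ]
  [ 1  -2    1  |  17 ]
  [ 1   0    1  |  11 ]
ρ2 ← ρ2 − ρ1
  [ 1   0  1/2  |   8 ]
  [ 0  -2  1/2  |   9 ]
  [ 1   0    1  |  11 ]
ρ3 ← ρ3 − ρ1
  [ 1   0  1/2  |  8 ]
  [ 0  -2  1/2  |  9 ]
  [ 0   0  1/2  |  3 ]
ρ2 ← -1/2·ρ2
  [ 1  0   1/2  |     8 ]
  [ 0  1  -1/4  |  -9/2 ]
  [ 0  0   1/2  |     3 ]
ρ3 ← 2·ρ3
  [ 1  0   1/2  |     8 ]
  [ 0  1  -1/4  |  -9/2 ]
  [ 0  0     1  |     6 ]
ρ2 ← ρ2 + 1/4·ρ3
  [ 1  0  1/2  |   8 ]
  [ 0  1    0  |  -3 ]
  [ 0  0    1  |   6 ]
ρ1 ← ρ1 − 1/2·ρ3
  [ 1  0  0  |   5 ]
  [ 0  1  0  |  -3 ]
  [ 0  0  1  |   6 ]
Reading off the last column: u = 5, v = -3, w = 6.

(5, -3, 6)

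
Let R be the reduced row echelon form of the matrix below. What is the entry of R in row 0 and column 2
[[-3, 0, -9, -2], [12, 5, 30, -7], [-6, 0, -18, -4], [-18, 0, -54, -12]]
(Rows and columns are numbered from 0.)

3

R1 := -1/3·R1
  [   1  0    3  2/3 ]
  [  12  5   30   -7 ]
  [  -6  0  -18   -4 ]
  [ -18  0  -54  -12 ]
R2 := R2 − 12·R1
  [   1  0    3  2/3 ]
  [   0  5   -6  -15 ]
  [  -6  0  -18   -4 ]
  [ -18  0  -54  -12 ]
R3 := R3 + 6·R1
  [   1  0    3  2/3 ]
  [   0  5   -6  -15 ]
  [   0  0    0    0 ]
  [ -18  0  -54  -12 ]
R4 := R4 + 18·R1
  [ 1  0   3  2/3 ]
  [ 0  5  -6  -15 ]
  [ 0  0   0    0 ]
  [ 0  0   0    0 ]
R2 := 1/5·R2
  [ 1  0     3  2/3 ]
  [ 0  1  -6/5   -3 ]
  [ 0  0     0    0 ]
  [ 0  0     0    0 ]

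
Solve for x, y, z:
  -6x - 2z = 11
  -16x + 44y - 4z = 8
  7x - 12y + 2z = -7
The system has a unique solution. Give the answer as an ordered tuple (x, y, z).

Form the augmented matrix and row-reduce:
  [  -6    0  -2  |  11 ]
  [ -16   44  -4  |   8 ]
  [   7  -12   2  |  -7 ]
Multiply R1 by -1/6.
  [   1    0  1/3  |  -11/6 ]
  [ -16   44   -4  |      8 ]
  [   7  -12    2  |     -7 ]
Add 16 times R1 to R2.
  [ 1    0  1/3  |  -11/6 ]
  [ 0   44  4/3  |  -64/3 ]
  [ 7  -12    2  |     -7 ]
Subtract 7 times R1 from R3.
  [ 1    0   1/3  |  -11/6 ]
  [ 0   44   4/3  |  -64/3 ]
  [ 0  -12  -1/3  |   35/6 ]
Multiply R2 by 1/44.
  [ 1    0   1/3  |   -11/6 ]
  [ 0    1  1/33  |  -16/33 ]
  [ 0  -12  -1/3  |    35/6 ]
Add 12 times R2 to R3.
  [ 1  0   1/3  |   -11/6 ]
  [ 0  1  1/33  |  -16/33 ]
  [ 0  0  1/33  |    1/66 ]
Multiply R3 by 33.
  [ 1  0   1/3  |   -11/6 ]
  [ 0  1  1/33  |  -16/33 ]
  [ 0  0     1  |     1/2 ]
Subtract 1/33 times R3 from R2.
  [ 1  0  1/3  |  -11/6 ]
  [ 0  1    0  |   -1/2 ]
  [ 0  0    1  |    1/2 ]
Subtract 1/3 times R3 from R1.
  [ 1  0  0  |    -2 ]
  [ 0  1  0  |  -1/2 ]
  [ 0  0  1  |   1/2 ]
Reading off the last column: x = -2, y = -1/2, z = 1/2.

(-2, -1/2, 1/2)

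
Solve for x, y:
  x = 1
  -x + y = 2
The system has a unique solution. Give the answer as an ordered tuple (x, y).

Form the augmented matrix and row-reduce:
  [  1  0  |  1 ]
  [ -1  1  |  2 ]
r2 := r2 + r1
  [ 1  0  |  1 ]
  [ 0  1  |  3 ]
Reading off the last column: x = 1, y = 3.

(1, 3)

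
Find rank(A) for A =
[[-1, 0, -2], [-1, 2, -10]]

R1 → -1·R1
  [  1  0    2 ]
  [ -1  2  -10 ]
R2 → R2 + R1
  [ 1  0   2 ]
  [ 0  2  -8 ]
R2 → 1/2·R2
  [ 1  0   2 ]
  [ 0  1  -4 ]
The reduced form has 2 nonzero rows.

rank = 2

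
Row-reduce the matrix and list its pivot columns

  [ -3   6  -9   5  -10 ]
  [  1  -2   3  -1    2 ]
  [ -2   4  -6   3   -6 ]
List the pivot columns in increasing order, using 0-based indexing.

ρ1 := -1/3·ρ1
ρ2 := ρ2 − ρ1
ρ3 := ρ3 + 2·ρ1
ρ2 := 3/2·ρ2
ρ3 := ρ3 + 1/3·ρ2
ρ1 := ρ1 + 5/3·ρ2
Pivot columns are the columns containing a leading 1.

0, 3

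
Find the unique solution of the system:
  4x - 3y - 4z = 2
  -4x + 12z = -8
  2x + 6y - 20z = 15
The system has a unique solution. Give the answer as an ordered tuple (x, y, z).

(1/2, 2/3, -1/2)

Form the augmented matrix and row-reduce:
  [  4  -3   -4  |   2 ]
  [ -4   0   12  |  -8 ]
  [  2   6  -20  |  15 ]
Multiply ρ1 by 1/4.
  [  1  -3/4   -1  |  1/2 ]
  [ -4     0   12  |   -8 ]
  [  2     6  -20  |   15 ]
Add 4 times ρ1 to ρ2.
  [ 1  -3/4   -1  |  1/2 ]
  [ 0    -3    8  |   -6 ]
  [ 2     6  -20  |   15 ]
Subtract 2 times ρ1 from ρ3.
  [ 1  -3/4   -1  |  1/2 ]
  [ 0    -3    8  |   -6 ]
  [ 0  15/2  -18  |   14 ]
Multiply ρ2 by -1/3.
  [ 1  -3/4    -1  |  1/2 ]
  [ 0     1  -8/3  |    2 ]
  [ 0  15/2   -18  |   14 ]
Subtract 15/2 times ρ2 from ρ3.
  [ 1  -3/4    -1  |  1/2 ]
  [ 0     1  -8/3  |    2 ]
  [ 0     0     2  |   -1 ]
Multiply ρ3 by 1/2.
  [ 1  -3/4    -1  |   1/2 ]
  [ 0     1  -8/3  |     2 ]
  [ 0     0     1  |  -1/2 ]
Add 8/3 times ρ3 to ρ2.
  [ 1  -3/4  -1  |   1/2 ]
  [ 0     1   0  |   2/3 ]
  [ 0     0   1  |  -1/2 ]
Add ρ3 to ρ1.
  [ 1  -3/4  0  |     0 ]
  [ 0     1  0  |   2/3 ]
  [ 0     0  1  |  -1/2 ]
Add 3/4 times ρ2 to ρ1.
  [ 1  0  0  |   1/2 ]
  [ 0  1  0  |   2/3 ]
  [ 0  0  1  |  -1/2 ]
Reading off the last column: x = 1/2, y = 2/3, z = -1/2.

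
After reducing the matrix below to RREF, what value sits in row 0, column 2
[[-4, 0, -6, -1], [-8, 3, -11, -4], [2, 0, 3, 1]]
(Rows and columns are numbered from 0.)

r1 → -1/4·r1
  [  1  0  3/2  1/4 ]
  [ -8  3  -11   -4 ]
  [  2  0    3    1 ]
r2 → r2 + 8·r1
  [ 1  0  3/2  1/4 ]
  [ 0  3    1   -2 ]
  [ 2  0    3    1 ]
r3 → r3 − 2·r1
  [ 1  0  3/2  1/4 ]
  [ 0  3    1   -2 ]
  [ 0  0    0  1/2 ]
r2 → 1/3·r2
  [ 1  0  3/2   1/4 ]
  [ 0  1  1/3  -2/3 ]
  [ 0  0    0   1/2 ]
r3 → 2·r3
  [ 1  0  3/2   1/4 ]
  [ 0  1  1/3  -2/3 ]
  [ 0  0    0     1 ]
r2 → r2 + 2/3·r3
  [ 1  0  3/2  1/4 ]
  [ 0  1  1/3    0 ]
  [ 0  0    0    1 ]
r1 → r1 − 1/4·r3
  [ 1  0  3/2  0 ]
  [ 0  1  1/3  0 ]
  [ 0  0    0  1 ]

3/2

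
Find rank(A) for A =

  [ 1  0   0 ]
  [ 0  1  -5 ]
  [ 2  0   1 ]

rank = 3

Subtract 2 times ρ1 from ρ3.
  [ 1  0   0 ]
  [ 0  1  -5 ]
  [ 0  0   1 ]
Add 5 times ρ3 to ρ2.
  [ 1  0  0 ]
  [ 0  1  0 ]
  [ 0  0  1 ]
The reduced form has 3 nonzero rows.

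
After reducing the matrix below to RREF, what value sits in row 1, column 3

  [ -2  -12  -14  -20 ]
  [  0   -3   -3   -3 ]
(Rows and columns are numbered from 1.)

1

ρ1 -> -1/2·ρ1
  [ 1   6   7  10 ]
  [ 0  -3  -3  -3 ]
ρ2 -> -1/3·ρ2
  [ 1  6  7  10 ]
  [ 0  1  1   1 ]
ρ1 -> ρ1 − 6·ρ2
  [ 1  0  1  4 ]
  [ 0  1  1  1 ]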